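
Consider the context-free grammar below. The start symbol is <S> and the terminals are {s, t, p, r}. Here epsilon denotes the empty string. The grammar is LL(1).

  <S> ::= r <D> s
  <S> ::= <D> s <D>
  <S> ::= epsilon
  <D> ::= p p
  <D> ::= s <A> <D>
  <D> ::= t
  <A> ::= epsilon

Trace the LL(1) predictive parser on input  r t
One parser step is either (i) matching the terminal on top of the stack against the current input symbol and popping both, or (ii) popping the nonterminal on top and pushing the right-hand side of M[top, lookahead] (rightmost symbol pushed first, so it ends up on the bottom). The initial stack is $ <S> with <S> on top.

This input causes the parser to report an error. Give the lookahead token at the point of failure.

     Stack      Input  Action
  1  $ <S>      r t $  expand <S> ::= r <D> s
  2  $ s <D> r  r t $  match r
  3  $ s <D>    t $    expand <D> ::= t
  4  $ s t      t $    match t
  5  $ s        $      error: top is terminal s but lookahead is $

$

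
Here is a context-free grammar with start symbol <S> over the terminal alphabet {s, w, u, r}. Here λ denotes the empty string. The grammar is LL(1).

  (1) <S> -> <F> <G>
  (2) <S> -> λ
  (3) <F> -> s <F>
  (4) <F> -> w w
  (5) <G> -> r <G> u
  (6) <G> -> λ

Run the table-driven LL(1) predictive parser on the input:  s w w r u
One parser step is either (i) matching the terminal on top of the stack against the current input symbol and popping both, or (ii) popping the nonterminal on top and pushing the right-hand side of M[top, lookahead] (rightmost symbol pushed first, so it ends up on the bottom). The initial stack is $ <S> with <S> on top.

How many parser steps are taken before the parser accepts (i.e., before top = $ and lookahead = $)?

step 1: stack=$ <S>  input=s w w r u $  — expand <S> -> <F> <G>
step 2: stack=$ <G> <F>  input=s w w r u $  — expand <F> -> s <F>
step 3: stack=$ <G> <F> s  input=s w w r u $  — match s
step 4: stack=$ <G> <F>  input=w w r u $  — expand <F> -> w w
step 5: stack=$ <G> w w  input=w w r u $  — match w
step 6: stack=$ <G> w  input=w r u $  — match w
step 7: stack=$ <G>  input=r u $  — expand <G> -> r <G> u
step 8: stack=$ u <G> r  input=r u $  — match r
step 9: stack=$ u <G>  input=u $  — expand <G> -> λ
step 10: stack=$ u  input=u $  — match u
Accept reached after 10 steps.

10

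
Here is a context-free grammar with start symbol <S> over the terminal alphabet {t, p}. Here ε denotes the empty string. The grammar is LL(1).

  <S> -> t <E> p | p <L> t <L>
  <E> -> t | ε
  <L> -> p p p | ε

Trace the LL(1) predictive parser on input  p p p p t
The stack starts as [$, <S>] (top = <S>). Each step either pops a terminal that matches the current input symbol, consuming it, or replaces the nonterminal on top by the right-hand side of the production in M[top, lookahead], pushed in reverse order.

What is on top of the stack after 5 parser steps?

p

     Stack          Input        Action
  1  $ <S>          p p p p t $  expand <S> -> p <L> t <L>
  2  $ <L> t <L> p  p p p p t $  match p
  3  $ <L> t <L>    p p p t $    expand <L> -> p p p
  4  $ <L> t p p p  p p p t $    match p
  5  $ <L> t p p    p p t $      match p
Stack after step 5: $ <L> t p (top = p).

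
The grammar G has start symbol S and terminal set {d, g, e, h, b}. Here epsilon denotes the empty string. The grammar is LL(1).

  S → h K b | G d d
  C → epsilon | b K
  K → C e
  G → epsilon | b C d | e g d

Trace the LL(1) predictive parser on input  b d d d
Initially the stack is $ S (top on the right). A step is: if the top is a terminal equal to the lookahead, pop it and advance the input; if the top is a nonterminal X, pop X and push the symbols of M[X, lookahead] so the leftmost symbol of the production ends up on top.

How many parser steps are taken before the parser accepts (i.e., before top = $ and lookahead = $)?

step 1: stack=$ S  input=b d d d $  — expand S → G d d
step 2: stack=$ d d G  input=b d d d $  — expand G → b C d
step 3: stack=$ d d d C b  input=b d d d $  — match b
step 4: stack=$ d d d C  input=d d d $  — expand C → epsilon
step 5: stack=$ d d d  input=d d d $  — match d
step 6: stack=$ d d  input=d d $  — match d
step 7: stack=$ d  input=d $  — match d
Accept reached after 7 steps.

7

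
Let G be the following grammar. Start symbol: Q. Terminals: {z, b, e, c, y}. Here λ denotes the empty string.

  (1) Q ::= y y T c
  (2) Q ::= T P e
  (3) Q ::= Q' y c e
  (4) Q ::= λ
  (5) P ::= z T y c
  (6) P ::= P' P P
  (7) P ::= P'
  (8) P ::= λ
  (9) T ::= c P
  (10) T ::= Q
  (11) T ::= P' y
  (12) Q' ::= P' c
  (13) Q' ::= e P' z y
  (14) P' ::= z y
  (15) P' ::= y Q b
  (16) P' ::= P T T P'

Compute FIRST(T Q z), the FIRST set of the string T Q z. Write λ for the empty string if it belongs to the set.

FIRST(Q) = {λ, c, e, y, z}  (via T P e, Q' y c e)
FIRST(P) = {λ, c, e, y, z}  (via P' P P, P')
FIRST(T) = {λ, c, e, y, z}  (via Q, P' y)
FIRST(P') = {c, e, y, z}  (via P T T P')
FIRST(Q') = {c, e, y, z}  (via P' c)
FIRST(T Q z): take FIRST of each symbol in turn, carrying on past any symbol whose FIRST contains λ; result {c, e, y, z}.

{c, e, y, z}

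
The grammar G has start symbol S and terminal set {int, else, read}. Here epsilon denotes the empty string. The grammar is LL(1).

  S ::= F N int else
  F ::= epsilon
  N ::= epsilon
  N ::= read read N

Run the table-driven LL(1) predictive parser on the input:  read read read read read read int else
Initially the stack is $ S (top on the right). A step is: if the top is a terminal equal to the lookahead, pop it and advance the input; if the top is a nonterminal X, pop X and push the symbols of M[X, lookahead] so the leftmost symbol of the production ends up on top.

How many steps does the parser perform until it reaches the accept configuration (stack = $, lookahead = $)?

step 1: stack=$ S  input=read read read read read read int else $  — expand S ::= F N int else
step 2: stack=$ else int N F  input=read read read read read read int else $  — expand F ::= epsilon
step 3: stack=$ else int N  input=read read read read read read int else $  — expand N ::= read read N
step 4: stack=$ else int N read read  input=read read read read read read int else $  — match read
step 5: stack=$ else int N read  input=read read read read read int else $  — match read
step 6: stack=$ else int N  input=read read read read int else $  — expand N ::= read read N
step 7: stack=$ else int N read read  input=read read read read int else $  — match read
step 8: stack=$ else int N read  input=read read read int else $  — match read
step 9: stack=$ else int N  input=read read int else $  — expand N ::= read read N
step 10: stack=$ else int N read read  input=read read int else $  — match read
step 11: stack=$ else int N read  input=read int else $  — match read
step 12: stack=$ else int N  input=int else $  — expand N ::= epsilon
step 13: stack=$ else int  input=int else $  — match int
step 14: stack=$ else  input=else $  — match else
Accept reached after 14 steps.

14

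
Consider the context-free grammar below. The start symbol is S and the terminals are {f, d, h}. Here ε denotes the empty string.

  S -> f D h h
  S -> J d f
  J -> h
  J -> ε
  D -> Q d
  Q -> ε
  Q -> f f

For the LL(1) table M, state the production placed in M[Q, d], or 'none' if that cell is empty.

FIRST(J): from J->h we get {h}; from J->ε we get {ε}. So FIRST(J) = {ε, h}.
FIRST(Q): from Q->ε we get {ε}; from Q->f f we get {f}. So FIRST(Q) = {ε, f}.
FIRST(S): from S->f D h h we get {f}; from S->J d f we get {d, h}. So FIRST(S) = {d, f, h}.
FIRST(D): from D->Q d we get {d, f}. So FIRST(D) = {d, f}.
FOLLOW(S) includes $ since S is the start symbol.
FOLLOW(Q): in D->Q d, Q is followed by d with FIRST {d}. Thus FOLLOW(Q) = {d}.
For Q -> ε: FIRST(ε) = {ε}, so it goes in M[Q, t] for t ∈ {}; since ε ∈ FIRST, also for every t ∈ FOLLOW(Q) = {d}.
For Q -> f f: FIRST(f f) = {f}, so it goes in M[Q, t] for t ∈ {f}.

Q -> ε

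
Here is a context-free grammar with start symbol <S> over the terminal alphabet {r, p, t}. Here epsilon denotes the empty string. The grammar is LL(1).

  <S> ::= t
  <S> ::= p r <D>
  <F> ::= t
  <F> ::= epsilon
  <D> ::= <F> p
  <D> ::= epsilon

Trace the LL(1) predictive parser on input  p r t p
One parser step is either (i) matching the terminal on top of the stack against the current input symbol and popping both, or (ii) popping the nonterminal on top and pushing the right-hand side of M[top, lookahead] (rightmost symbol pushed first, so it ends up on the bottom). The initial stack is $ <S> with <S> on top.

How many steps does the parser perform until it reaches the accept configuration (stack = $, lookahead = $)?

7

step 1: stack=$ <S>  input=p r t p $  — expand <S> ::= p r <D>
step 2: stack=$ <D> r p  input=p r t p $  — match p
step 3: stack=$ <D> r  input=r t p $  — match r
step 4: stack=$ <D>  input=t p $  — expand <D> ::= <F> p
step 5: stack=$ p <F>  input=t p $  — expand <F> ::= t
step 6: stack=$ p t  input=t p $  — match t
step 7: stack=$ p  input=p $  — match p
Accept reached after 7 steps.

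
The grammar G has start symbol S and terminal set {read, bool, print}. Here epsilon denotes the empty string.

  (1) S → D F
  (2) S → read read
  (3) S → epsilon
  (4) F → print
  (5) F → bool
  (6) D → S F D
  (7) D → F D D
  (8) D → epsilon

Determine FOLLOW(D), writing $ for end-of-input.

{bool, print, read}

FIRST(F): from F→print we get {print}; from F→bool we get {bool}. So FIRST(F) = {bool, print}.
FIRST(S): from S→D F we get {bool, print, read}; from S→read read we get {read}; from S→epsilon we get {epsilon}. So FIRST(S) = {epsilon, bool, print, read}.
FIRST(D): from D→S F D we get {bool, print, read}; from D→F D D we get {bool, print}; from D→epsilon we get {epsilon}. So FIRST(D) = {epsilon, bool, print, read}.
FOLLOW(S) includes $ since S is the start symbol.
FOLLOW(S): in D→S F D, S is followed by F D with FIRST {bool, print}. Thus FOLLOW(S) = {$, bool, print}.
FOLLOW(D): in S→D F, D is followed by F with FIRST {bool, print}; in D→S F D, the suffix after D is empty (adds nothing new); in D→F D D (occurrence 1), D is followed by D with FIRST {epsilon, bool, print, read}; in D→F D D (occurrence 1), the suffix after D is nullable (adds nothing new); in D→F D D (occurrence 2), the suffix after D is empty (adds nothing new). Thus FOLLOW(D) = {bool, print, read}.
FOLLOW(F): in S→D F, the suffix after F is empty, so FOLLOW(F) ⊇ FOLLOW(S) = {$, bool, print}; in D→S F D, F is followed by D with FIRST {epsilon, bool, print, read}; in D→S F D, the suffix after F is nullable, so FOLLOW(F) ⊇ FOLLOW(D) = {bool, print, read}; in D→F D D, F is followed by D D with FIRST {epsilon, bool, print, read}; in D→F D D, the suffix after F is nullable, so FOLLOW(F) ⊇ FOLLOW(D) = {bool, print, read}. Thus FOLLOW(F) = {$, bool, print, read}.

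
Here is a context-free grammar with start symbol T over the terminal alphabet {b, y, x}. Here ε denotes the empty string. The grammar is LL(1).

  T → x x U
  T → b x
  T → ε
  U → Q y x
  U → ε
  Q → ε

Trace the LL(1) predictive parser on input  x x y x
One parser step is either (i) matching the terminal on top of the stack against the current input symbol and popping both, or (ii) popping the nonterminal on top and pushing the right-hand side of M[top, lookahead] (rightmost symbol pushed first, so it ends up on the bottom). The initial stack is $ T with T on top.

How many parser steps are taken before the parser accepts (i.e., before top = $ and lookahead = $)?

7

step 1: stack=$ T  input=x x y x $  — expand T → x x U
step 2: stack=$ U x x  input=x x y x $  — match x
step 3: stack=$ U x  input=x y x $  — match x
step 4: stack=$ U  input=y x $  — expand U → Q y x
step 5: stack=$ x y Q  input=y x $  — expand Q → ε
step 6: stack=$ x y  input=y x $  — match y
step 7: stack=$ x  input=x $  — match x
Accept reached after 7 steps.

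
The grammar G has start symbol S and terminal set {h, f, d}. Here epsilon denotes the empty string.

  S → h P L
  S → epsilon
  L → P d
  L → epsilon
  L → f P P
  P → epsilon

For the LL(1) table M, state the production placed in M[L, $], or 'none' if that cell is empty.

FIRST(S): from S→h P L we get {h}; from S→epsilon we get {epsilon}. So FIRST(S) = {epsilon, h}.
FIRST(P): from P→epsilon we get {epsilon}. So FIRST(P) = {epsilon}.
FIRST(L): from L→P d we get {d}; from L→epsilon we get {epsilon}; from L→f P P we get {f}. So FIRST(L) = {epsilon, d, f}.
FOLLOW(S) includes $ since S is the start symbol.
FOLLOW(S): S appears on no right-hand side. Thus FOLLOW(S) = {$}.
FOLLOW(L): in S→h P L, the suffix after L is empty, so FOLLOW(L) ⊇ FOLLOW(S) = {$}. Thus FOLLOW(L) = {$}.
For L → P d: FIRST(P d) = {d}, so it goes in M[L, t] for t ∈ {d}.
For L → epsilon: FIRST(epsilon) = {epsilon}, so it goes in M[L, t] for t ∈ {}; since epsilon ∈ FIRST, also for every t ∈ FOLLOW(L) = {$}.
For L → f P P: FIRST(f P P) = {f}, so it goes in M[L, t] for t ∈ {f}.

L → epsilon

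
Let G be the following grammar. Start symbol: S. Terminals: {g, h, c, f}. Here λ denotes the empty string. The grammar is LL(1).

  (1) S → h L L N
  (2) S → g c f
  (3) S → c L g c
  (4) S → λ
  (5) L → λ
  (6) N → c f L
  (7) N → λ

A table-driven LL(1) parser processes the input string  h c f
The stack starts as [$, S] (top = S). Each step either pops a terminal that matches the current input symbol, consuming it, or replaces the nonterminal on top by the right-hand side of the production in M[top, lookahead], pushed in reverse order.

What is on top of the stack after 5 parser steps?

     Stack      Input    Action
  1  $ S        h c f $  expand S → h L L N
  2  $ N L L h  h c f $  match h
  3  $ N L L    c f $    expand L → λ
  4  $ N L      c f $    expand L → λ
  5  $ N        c f $    expand N → c f L
Stack after step 5: $ L f c (top = c).

c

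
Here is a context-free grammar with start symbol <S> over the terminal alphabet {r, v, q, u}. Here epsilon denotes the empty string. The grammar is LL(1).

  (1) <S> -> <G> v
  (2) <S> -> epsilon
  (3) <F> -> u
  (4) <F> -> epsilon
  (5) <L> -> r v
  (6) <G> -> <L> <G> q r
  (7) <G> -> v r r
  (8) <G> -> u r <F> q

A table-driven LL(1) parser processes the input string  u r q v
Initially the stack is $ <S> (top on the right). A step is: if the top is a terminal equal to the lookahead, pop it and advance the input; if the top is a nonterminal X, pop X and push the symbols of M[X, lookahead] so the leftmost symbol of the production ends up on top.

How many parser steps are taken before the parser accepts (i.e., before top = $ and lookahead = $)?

7

     Stack          Input      Action
  1  $ <S>          u r q v $  expand <S> -> <G> v
  2  $ v <G>        u r q v $  expand <G> -> u r <F> q
  3  $ v q <F> r u  u r q v $  match u
  4  $ v q <F> r    r q v $    match r
  5  $ v q <F>      q v $      expand <F> -> epsilon
  6  $ v q          q v $      match q
  7  $ v            v $        match v
Accept reached after 7 steps.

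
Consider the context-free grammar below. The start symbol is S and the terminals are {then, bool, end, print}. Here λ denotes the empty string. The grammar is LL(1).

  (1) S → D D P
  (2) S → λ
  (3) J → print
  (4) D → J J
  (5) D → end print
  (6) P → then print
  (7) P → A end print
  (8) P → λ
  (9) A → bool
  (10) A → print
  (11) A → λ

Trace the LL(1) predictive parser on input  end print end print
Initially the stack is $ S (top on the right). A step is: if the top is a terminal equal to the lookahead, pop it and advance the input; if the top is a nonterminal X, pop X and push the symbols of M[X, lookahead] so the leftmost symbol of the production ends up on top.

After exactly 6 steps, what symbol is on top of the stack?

print

     Stack            Input                  Action
  1  $ S              end print end print $  expand S → D D P
  2  $ P D D          end print end print $  expand D → end print
  3  $ P D print end  end print end print $  match end
  4  $ P D print      print end print $      match print
  5  $ P D            end print $            expand D → end print
  6  $ P print end    end print $            match end
Stack after step 6: $ P print (top = print).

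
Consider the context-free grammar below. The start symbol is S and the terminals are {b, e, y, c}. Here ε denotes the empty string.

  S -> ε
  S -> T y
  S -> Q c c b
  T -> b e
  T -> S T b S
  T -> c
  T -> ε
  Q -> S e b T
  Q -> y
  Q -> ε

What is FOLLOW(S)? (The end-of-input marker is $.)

{$, b, c, e, y}

FIRST(S) = {ε, b, c, e, y}  (via T y, Q c c b)
FIRST(T) = {ε, b, c, e, y}  (via S T b S)
FIRST(Q) = {ε, b, c, e, y}  (via S e b T)
FOLLOW(S) includes $ since S is the start symbol.
FOLLOW(Q): in S->Q c c b, Q is followed by c c b with FIRST {c}. Thus FOLLOW(Q) = {c}.
FOLLOW(T): in S->T y, T is followed by y with FIRST {y}; in T->S T b S, T is followed by b S with FIRST {b}; in Q->S e b T, the suffix after T is empty, so FOLLOW(T) ⊇ FOLLOW(Q) = {c}. Thus FOLLOW(T) = {b, c, y}.
FOLLOW(S): in T->S T b S (occurrence 1), S is followed by T b S with FIRST {b, c, e, y}; in T->S T b S (occurrence 2), the suffix after S is empty, so FOLLOW(S) ⊇ FOLLOW(T) = {b, c, y}; in Q->S e b T, S is followed by e b T with FIRST {e}. Thus FOLLOW(S) = {$, b, c, e, y}.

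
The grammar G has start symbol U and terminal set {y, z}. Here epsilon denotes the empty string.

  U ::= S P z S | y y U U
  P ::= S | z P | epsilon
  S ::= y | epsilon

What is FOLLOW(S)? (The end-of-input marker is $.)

FIRST(S): from S::=y we get {y}; from S::=epsilon we get {epsilon}. So FIRST(S) = {epsilon, y}.
FIRST(P): from P::=S we get {epsilon, y}; from P::=z P we get {z}; from P::=epsilon we get {epsilon}. So FIRST(P) = {epsilon, y, z}.
FIRST(U): from U::=S P z S we get {y, z}; from U::=y y U U we get {y}. So FIRST(U) = {y, z}.
FOLLOW(U) includes $ since U is the start symbol.
FOLLOW(U): in U::=y y U U (occurrence 1), U is followed by U with FIRST {y, z}; in U::=y y U U (occurrence 2), the suffix after U is empty (adds nothing new). Thus FOLLOW(U) = {$, y, z}.
FOLLOW(P): in U::=S P z S, P is followed by z S with FIRST {z}; in P::=z P, the suffix after P is empty (adds nothing new). Thus FOLLOW(P) = {z}.
FOLLOW(S): in U::=S P z S (occurrence 1), S is followed by P z S with FIRST {y, z}; in U::=S P z S (occurrence 2), the suffix after S is empty, so FOLLOW(S) ⊇ FOLLOW(U) = {$, y, z}; in P::=S, the suffix after S is empty, so FOLLOW(S) ⊇ FOLLOW(P) = {z}. Thus FOLLOW(S) = {$, y, z}.

{$, y, z}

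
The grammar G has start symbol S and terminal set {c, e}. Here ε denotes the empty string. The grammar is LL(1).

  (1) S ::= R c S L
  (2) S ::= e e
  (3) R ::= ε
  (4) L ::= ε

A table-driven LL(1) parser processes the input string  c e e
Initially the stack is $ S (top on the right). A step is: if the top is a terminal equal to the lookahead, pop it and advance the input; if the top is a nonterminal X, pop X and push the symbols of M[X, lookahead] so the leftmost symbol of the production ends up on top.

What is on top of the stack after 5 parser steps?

step 1: stack=$ S  input=c e e $  — expand S ::= R c S L
step 2: stack=$ L S c R  input=c e e $  — expand R ::= ε
step 3: stack=$ L S c  input=c e e $  — match c
step 4: stack=$ L S  input=e e $  — expand S ::= e e
step 5: stack=$ L e e  input=e e $  — match e
Stack after step 5: $ L e (top = e).

e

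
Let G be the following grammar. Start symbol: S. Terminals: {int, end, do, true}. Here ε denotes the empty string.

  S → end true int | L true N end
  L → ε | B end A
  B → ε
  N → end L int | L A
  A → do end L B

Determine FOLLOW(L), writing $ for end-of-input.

{do, end, int, true}

FIRST(B) = {ε}
FIRST(A) = {do}
FIRST(L) = {ε, end}  (via B end A)
FIRST(S) = {end, true}  (via L true N end)
FIRST(N) = {do, end}  (via L A)
FOLLOW(S) includes $ since S is the start symbol.
FOLLOW(S): S appears on no right-hand side. Thus FOLLOW(S) = {$}.
FOLLOW(N): in S→L true N end, N is followed by end with FIRST {end}. Thus FOLLOW(N) = {end}.
FOLLOW(L): in S→L true N end, L is followed by true N end with FIRST {true}; in N→end L int, L is followed by int with FIRST {int}; in N→L A, L is followed by A with FIRST {do}; in A→do end L B, L is followed by B with FIRST {ε}; in A→do end L B, the suffix after L is nullable, so FOLLOW(L) ⊇ FOLLOW(A) = {do, end, int, true}. Thus FOLLOW(L) = {do, end, int, true}.
FOLLOW(A): in L→B end A, the suffix after A is empty, so FOLLOW(A) ⊇ FOLLOW(L) = {do, end, int, true}; in N→L A, the suffix after A is empty, so FOLLOW(A) ⊇ FOLLOW(N) = {end}. Thus FOLLOW(A) = {do, end, int, true}.
FOLLOW(B): in L→B end A, B is followed by end A with FIRST {end}; in A→do end L B, the suffix after B is empty, so FOLLOW(B) ⊇ FOLLOW(A) = {do, end, int, true}. Thus FOLLOW(B) = {do, end, int, true}.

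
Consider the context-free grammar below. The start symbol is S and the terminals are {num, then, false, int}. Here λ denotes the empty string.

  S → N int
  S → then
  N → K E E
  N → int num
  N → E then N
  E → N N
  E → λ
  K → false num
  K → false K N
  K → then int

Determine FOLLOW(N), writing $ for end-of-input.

{false, int, then}

FIRST(K) = {false, then}
FIRST(S) = {false, int, then}  (via N int)
FIRST(N) = {false, int, then}  (via K E E, E then N)
FIRST(E) = {λ, false, int, then}  (via N N)
FOLLOW(S) includes $ since S is the start symbol.
FOLLOW(S): S appears on no right-hand side. Thus FOLLOW(S) = {$}.
FOLLOW(N): in S→N int, N is followed by int with FIRST {int}; in N→E then N, the suffix after N is empty (adds nothing new); in E→N N (occurrence 1), N is followed by N with FIRST {false, int, then}; in E→N N (occurrence 2), the suffix after N is empty, so FOLLOW(N) ⊇ FOLLOW(E) = {false, int, then}; in K→false K N, the suffix after N is empty, so FOLLOW(N) ⊇ FOLLOW(K) = {false, int, then}. Thus FOLLOW(N) = {false, int, then}.
FOLLOW(E): in N→K E E (occurrence 1), E is followed by E with FIRST {λ, false, int, then}; in N→K E E (occurrence 1), the suffix after E is nullable, so FOLLOW(E) ⊇ FOLLOW(N) = {false, int, then}; in N→K E E (occurrence 2), the suffix after E is empty, so FOLLOW(E) ⊇ FOLLOW(N) = {false, int, then}; in N→E then N, E is followed by then N with FIRST {then}. Thus FOLLOW(E) = {false, int, then}.
FOLLOW(K): in N→K E E, K is followed by E E with FIRST {λ, false, int, then}; in N→K E E, the suffix after K is nullable, so FOLLOW(K) ⊇ FOLLOW(N) = {false, int, then}; in K→false K N, K is followed by N with FIRST {false, int, then}. Thus FOLLOW(K) = {false, int, then}.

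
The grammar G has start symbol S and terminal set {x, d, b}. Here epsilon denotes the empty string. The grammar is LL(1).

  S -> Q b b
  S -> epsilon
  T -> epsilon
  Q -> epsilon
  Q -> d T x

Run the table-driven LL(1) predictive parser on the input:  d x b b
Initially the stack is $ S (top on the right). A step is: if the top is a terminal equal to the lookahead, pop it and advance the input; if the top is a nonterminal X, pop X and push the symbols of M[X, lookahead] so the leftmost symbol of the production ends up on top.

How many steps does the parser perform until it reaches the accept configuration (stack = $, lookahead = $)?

step 1: stack=$ S  input=d x b b $  — expand S -> Q b b
step 2: stack=$ b b Q  input=d x b b $  — expand Q -> d T x
step 3: stack=$ b b x T d  input=d x b b $  — match d
step 4: stack=$ b b x T  input=x b b $  — expand T -> epsilon
step 5: stack=$ b b x  input=x b b $  — match x
step 6: stack=$ b b  input=b b $  — match b
step 7: stack=$ b  input=b $  — match b
Accept reached after 7 steps.

7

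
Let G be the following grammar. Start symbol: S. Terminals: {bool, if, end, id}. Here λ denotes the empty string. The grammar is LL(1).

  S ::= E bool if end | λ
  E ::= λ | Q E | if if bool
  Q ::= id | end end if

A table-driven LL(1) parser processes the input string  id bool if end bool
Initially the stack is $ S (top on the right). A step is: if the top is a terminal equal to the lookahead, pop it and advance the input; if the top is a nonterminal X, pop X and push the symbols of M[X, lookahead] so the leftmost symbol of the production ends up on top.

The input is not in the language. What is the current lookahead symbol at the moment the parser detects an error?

bool

     Stack               Input                  Action
  1  $ S                 id bool if end bool $  expand S ::= E bool if end
  2  $ end if bool E     id bool if end bool $  expand E ::= Q E
  3  $ end if bool E Q   id bool if end bool $  expand Q ::= id
  4  $ end if bool E id  id bool if end bool $  match id
  5  $ end if bool E     bool if end bool $     expand E ::= λ
  6  $ end if bool       bool if end bool $     match bool
  7  $ end if            if end bool $          match if
  8  $ end               end bool $             match end
  9  $                   bool $                 error: stack empty but input remains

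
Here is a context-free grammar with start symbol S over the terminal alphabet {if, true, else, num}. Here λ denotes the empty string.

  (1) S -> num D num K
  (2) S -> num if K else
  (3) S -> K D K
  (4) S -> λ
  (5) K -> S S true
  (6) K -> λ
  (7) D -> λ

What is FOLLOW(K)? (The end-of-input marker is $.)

FIRST(D): from D->λ we get {λ}. So FIRST(D) = {λ}.
FIRST(S): from S->num D num K we get {num}; from S->num if K else we get {num}; from S->K D K we get {λ, num, true}; from S->λ we get {λ}. So FIRST(S) = {λ, num, true}.
FIRST(K): from K->S S true we get {num, true}; from K->λ we get {λ}. So FIRST(K) = {λ, num, true}.
FOLLOW(S) includes $ since S is the start symbol.
FOLLOW(S): in K->S S true (occurrence 1), S is followed by S true with FIRST {num, true}; in K->S S true (occurrence 2), S is followed by true with FIRST {true}. Thus FOLLOW(S) = {$, num, true}.
FOLLOW(K): in S->num D num K, the suffix after K is empty, so FOLLOW(K) ⊇ FOLLOW(S) = {$, num, true}; in S->num if K else, K is followed by else with FIRST {else}; in S->K D K (occurrence 1), K is followed by D K with FIRST {λ, num, true}; in S->K D K (occurrence 1), the suffix after K is nullable, so FOLLOW(K) ⊇ FOLLOW(S) = {$, num, true}; in S->K D K (occurrence 2), the suffix after K is empty, so FOLLOW(K) ⊇ FOLLOW(S) = {$, num, true}. Thus FOLLOW(K) = {$, else, num, true}.
FOLLOW(D): in S->num D num K, D is followed by num K with FIRST {num}; in S->K D K, D is followed by K with FIRST {λ, num, true}; in S->K D K, the suffix after D is nullable, so FOLLOW(D) ⊇ FOLLOW(S) = {$, num, true}. Thus FOLLOW(D) = {$, num, true}.

{$, else, num, true}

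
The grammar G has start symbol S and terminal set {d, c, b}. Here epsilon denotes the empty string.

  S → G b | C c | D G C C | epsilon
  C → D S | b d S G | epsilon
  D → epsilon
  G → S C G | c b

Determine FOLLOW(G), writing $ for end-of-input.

{$, b, c}

FIRST(D) = {epsilon}
FIRST(S) = {epsilon, b, c}  (via G b, C c, D G C C)
FIRST(C) = {epsilon, b, c}  (via D S)
FIRST(G) = {b, c}  (via S C G)
FOLLOW(S) includes $ since S is the start symbol.
FOLLOW(S): in C→D S, the suffix after S is empty, so FOLLOW(S) ⊇ FOLLOW(C) = {$, b, c}; in C→b d S G, S is followed by G with FIRST {b, c}; in G→S C G, S is followed by C G with FIRST {b, c}. Thus FOLLOW(S) = {$, b, c}.
FOLLOW(C): in S→C c, C is followed by c with FIRST {c}; in S→D G C C (occurrence 1), C is followed by C with FIRST {epsilon, b, c}; in S→D G C C (occurrence 1), the suffix after C is nullable, so FOLLOW(C) ⊇ FOLLOW(S) = {$, b, c}; in S→D G C C (occurrence 2), the suffix after C is empty, so FOLLOW(C) ⊇ FOLLOW(S) = {$, b, c}; in G→S C G, C is followed by G with FIRST {b, c}. Thus FOLLOW(C) = {$, b, c}.
FOLLOW(D): in S→D G C C, D is followed by G C C with FIRST {b, c}; in C→D S, D is followed by S with FIRST {epsilon, b, c}; in C→D S, the suffix after D is nullable, so FOLLOW(D) ⊇ FOLLOW(C) = {$, b, c}. Thus FOLLOW(D) = {$, b, c}.
FOLLOW(G): in S→G b, G is followed by b with FIRST {b}; in S→D G C C, G is followed by C C with FIRST {epsilon, b, c}; in S→D G C C, the suffix after G is nullable, so FOLLOW(G) ⊇ FOLLOW(S) = {$, b, c}; in C→b d S G, the suffix after G is empty, so FOLLOW(G) ⊇ FOLLOW(C) = {$, b, c}; in G→S C G, the suffix after G is empty (adds nothing new). Thus FOLLOW(G) = {$, b, c}.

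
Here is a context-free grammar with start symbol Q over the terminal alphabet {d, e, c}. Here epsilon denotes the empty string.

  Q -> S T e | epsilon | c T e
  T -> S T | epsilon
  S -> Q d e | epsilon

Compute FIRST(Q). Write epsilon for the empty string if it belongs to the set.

{epsilon, c, d, e}

FIRST(Q): from Q->S T e we get {c, d, e}; from Q->epsilon we get {epsilon}; from Q->c T e we get {c}. So FIRST(Q) = {epsilon, c, d, e}.
FIRST(S): from S->Q d e we get {c, d, e}; from S->epsilon we get {epsilon}. So FIRST(S) = {epsilon, c, d, e}.
FIRST(T): from T->S T we get {epsilon, c, d, e}; from T->epsilon we get {epsilon}. So FIRST(T) = {epsilon, c, d, e}.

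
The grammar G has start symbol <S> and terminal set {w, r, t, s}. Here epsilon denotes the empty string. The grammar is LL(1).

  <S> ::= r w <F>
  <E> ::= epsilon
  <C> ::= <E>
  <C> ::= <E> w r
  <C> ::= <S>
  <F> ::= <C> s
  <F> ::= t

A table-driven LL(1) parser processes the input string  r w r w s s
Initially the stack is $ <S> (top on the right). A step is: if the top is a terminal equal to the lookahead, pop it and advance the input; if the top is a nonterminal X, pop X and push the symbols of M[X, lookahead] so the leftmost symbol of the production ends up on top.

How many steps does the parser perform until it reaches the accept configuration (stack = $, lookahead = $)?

13

step 1: stack=$ <S>  input=r w r w s s $  — expand <S> ::= r w <F>
step 2: stack=$ <F> w r  input=r w r w s s $  — match r
step 3: stack=$ <F> w  input=w r w s s $  — match w
step 4: stack=$ <F>  input=r w s s $  — expand <F> ::= <C> s
step 5: stack=$ s <C>  input=r w s s $  — expand <C> ::= <S>
step 6: stack=$ s <S>  input=r w s s $  — expand <S> ::= r w <F>
step 7: stack=$ s <F> w r  input=r w s s $  — match r
step 8: stack=$ s <F> w  input=w s s $  — match w
step 9: stack=$ s <F>  input=s s $  — expand <F> ::= <C> s
step 10: stack=$ s s <C>  input=s s $  — expand <C> ::= <E>
step 11: stack=$ s s <E>  input=s s $  — expand <E> ::= epsilon
step 12: stack=$ s s  input=s s $  — match s
step 13: stack=$ s  input=s $  — match s
Accept reached after 13 steps.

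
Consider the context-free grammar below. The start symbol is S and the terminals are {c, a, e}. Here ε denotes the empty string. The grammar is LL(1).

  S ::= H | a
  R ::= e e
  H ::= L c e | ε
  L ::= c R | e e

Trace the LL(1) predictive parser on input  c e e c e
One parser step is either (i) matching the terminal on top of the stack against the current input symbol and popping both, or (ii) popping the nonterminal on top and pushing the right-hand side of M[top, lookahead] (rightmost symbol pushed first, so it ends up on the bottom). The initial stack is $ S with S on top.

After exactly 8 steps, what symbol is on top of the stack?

e

     Stack      Input        Action
  1  $ S        c e e c e $  expand S ::= H
  2  $ H        c e e c e $  expand H ::= L c e
  3  $ e c L    c e e c e $  expand L ::= c R
  4  $ e c R c  c e e c e $  match c
  5  $ e c R    e e c e $    expand R ::= e e
  6  $ e c e e  e e c e $    match e
  7  $ e c e    e c e $      match e
  8  $ e c      c e $        match c
Stack after step 8: $ e (top = e).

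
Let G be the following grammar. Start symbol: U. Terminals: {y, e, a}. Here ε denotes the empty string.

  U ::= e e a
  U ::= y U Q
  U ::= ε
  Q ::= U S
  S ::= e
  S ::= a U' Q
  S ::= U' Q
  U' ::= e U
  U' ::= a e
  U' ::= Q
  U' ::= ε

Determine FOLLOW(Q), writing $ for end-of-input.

{$, a, e, y}

FIRST(U): from U::=e e a we get {e}; from U::=y U Q we get {y}; from U::=ε we get {ε}. So FIRST(U) = {ε, e, y}.
FIRST(Q): from Q::=U S we get {a, e, y}. So FIRST(Q) = {a, e, y}.
FIRST(U'): from U'::=e U we get {e}; from U'::=a e we get {a}; from U'::=Q we get {a, e, y}; from U'::=ε we get {ε}. So FIRST(U') = {ε, a, e, y}.
FIRST(S): from S::=e we get {e}; from S::=a U' Q we get {a}; from S::=U' Q we get {a, e, y}. So FIRST(S) = {a, e, y}.
FOLLOW(U) includes $ since U is the start symbol.
FOLLOW(U'): in S::=a U' Q, U' is followed by Q with FIRST {a, e, y}; in S::=U' Q, U' is followed by Q with FIRST {a, e, y}. Thus FOLLOW(U') = {a, e, y}.
FOLLOW(U): in U::=y U Q, U is followed by Q with FIRST {a, e, y}; in Q::=U S, U is followed by S with FIRST {a, e, y}; in U'::=e U, the suffix after U is empty, so FOLLOW(U) ⊇ FOLLOW(U') = {a, e, y}. Thus FOLLOW(U) = {$, a, e, y}.
FOLLOW(Q): in U::=y U Q, the suffix after Q is empty, so FOLLOW(Q) ⊇ FOLLOW(U) = {$, a, e, y}; in S::=a U' Q, the suffix after Q is empty, so FOLLOW(Q) ⊇ FOLLOW(S) = {$, a, e, y}; in S::=U' Q, the suffix after Q is empty, so FOLLOW(Q) ⊇ FOLLOW(S) = {$, a, e, y}; in U'::=Q, the suffix after Q is empty, so FOLLOW(Q) ⊇ FOLLOW(U') = {a, e, y}. Thus FOLLOW(Q) = {$, a, e, y}.
FOLLOW(S): in Q::=U S, the suffix after S is empty, so FOLLOW(S) ⊇ FOLLOW(Q) = {$, a, e, y}. Thus FOLLOW(S) = {$, a, e, y}.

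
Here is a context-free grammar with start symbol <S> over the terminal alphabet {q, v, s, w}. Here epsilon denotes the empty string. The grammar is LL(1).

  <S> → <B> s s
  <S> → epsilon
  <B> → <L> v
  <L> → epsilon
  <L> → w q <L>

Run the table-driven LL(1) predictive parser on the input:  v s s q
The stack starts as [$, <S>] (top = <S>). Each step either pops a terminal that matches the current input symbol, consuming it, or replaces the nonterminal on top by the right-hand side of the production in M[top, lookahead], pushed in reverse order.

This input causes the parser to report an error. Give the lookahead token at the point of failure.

q

step 1: stack=$ <S>  input=v s s q $  — expand <S> → <B> s s
step 2: stack=$ s s <B>  input=v s s q $  — expand <B> → <L> v
step 3: stack=$ s s v <L>  input=v s s q $  — expand <L> → epsilon
step 4: stack=$ s s v  input=v s s q $  — match v
step 5: stack=$ s s  input=s s q $  — match s
step 6: stack=$ s  input=s q $  — match s
step 7: stack=$  input=q $  — error: stack empty but input remains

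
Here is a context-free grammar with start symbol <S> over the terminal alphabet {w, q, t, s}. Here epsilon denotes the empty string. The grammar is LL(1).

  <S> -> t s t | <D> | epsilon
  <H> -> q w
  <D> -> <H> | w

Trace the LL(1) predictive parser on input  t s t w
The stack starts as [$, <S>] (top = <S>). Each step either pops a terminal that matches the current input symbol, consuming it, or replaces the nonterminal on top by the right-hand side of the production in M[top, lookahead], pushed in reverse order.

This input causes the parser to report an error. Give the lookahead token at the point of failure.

step 1: stack=$ <S>  input=t s t w $  — expand <S> -> t s t
step 2: stack=$ t s t  input=t s t w $  — match t
step 3: stack=$ t s  input=s t w $  — match s
step 4: stack=$ t  input=t w $  — match t
step 5: stack=$  input=w $  — error: stack empty but input remains

w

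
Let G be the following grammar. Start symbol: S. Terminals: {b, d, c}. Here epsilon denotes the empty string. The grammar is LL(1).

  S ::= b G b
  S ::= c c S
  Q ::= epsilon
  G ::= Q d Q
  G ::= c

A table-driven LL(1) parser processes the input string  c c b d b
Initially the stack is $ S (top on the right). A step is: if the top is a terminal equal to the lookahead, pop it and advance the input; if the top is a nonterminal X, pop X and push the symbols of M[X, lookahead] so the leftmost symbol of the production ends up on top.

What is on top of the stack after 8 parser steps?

     Stack      Input        Action
  1  $ S        c c b d b $  expand S ::= c c S
  2  $ S c c    c c b d b $  match c
  3  $ S c      c b d b $    match c
  4  $ S        b d b $      expand S ::= b G b
  5  $ b G b    b d b $      match b
  6  $ b G      d b $        expand G ::= Q d Q
  7  $ b Q d Q  d b $        expand Q ::= epsilon
  8  $ b Q d    d b $        match d
Stack after step 8: $ b Q (top = Q).

Q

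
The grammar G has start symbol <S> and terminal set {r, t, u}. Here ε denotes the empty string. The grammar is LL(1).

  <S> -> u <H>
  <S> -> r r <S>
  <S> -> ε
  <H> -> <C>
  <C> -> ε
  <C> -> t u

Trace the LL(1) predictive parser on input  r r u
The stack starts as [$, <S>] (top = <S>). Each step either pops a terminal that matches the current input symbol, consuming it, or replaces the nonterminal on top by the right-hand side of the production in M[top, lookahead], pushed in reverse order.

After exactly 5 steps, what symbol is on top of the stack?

<H>

     Stack      Input    Action
  1  $ <S>      r r u $  expand <S> -> r r <S>
  2  $ <S> r r  r r u $  match r
  3  $ <S> r    r u $    match r
  4  $ <S>      u $      expand <S> -> u <H>
  5  $ <H> u    u $      match u
Stack after step 5: $ <H> (top = <H>).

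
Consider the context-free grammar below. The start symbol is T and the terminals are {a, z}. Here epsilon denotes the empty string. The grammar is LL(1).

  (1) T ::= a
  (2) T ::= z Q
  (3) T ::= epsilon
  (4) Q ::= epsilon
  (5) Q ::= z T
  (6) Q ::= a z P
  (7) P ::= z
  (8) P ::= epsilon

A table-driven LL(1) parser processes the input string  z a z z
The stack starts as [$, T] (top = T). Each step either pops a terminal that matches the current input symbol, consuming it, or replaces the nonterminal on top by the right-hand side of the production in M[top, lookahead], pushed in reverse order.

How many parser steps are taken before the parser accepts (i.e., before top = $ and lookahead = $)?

     Stack    Input      Action
  1  $ T      z a z z $  expand T ::= z Q
  2  $ Q z    z a z z $  match z
  3  $ Q      a z z $    expand Q ::= a z P
  4  $ P z a  a z z $    match a
  5  $ P z    z z $      match z
  6  $ P      z $        expand P ::= z
  7  $ z      z $        match z
Accept reached after 7 steps.

7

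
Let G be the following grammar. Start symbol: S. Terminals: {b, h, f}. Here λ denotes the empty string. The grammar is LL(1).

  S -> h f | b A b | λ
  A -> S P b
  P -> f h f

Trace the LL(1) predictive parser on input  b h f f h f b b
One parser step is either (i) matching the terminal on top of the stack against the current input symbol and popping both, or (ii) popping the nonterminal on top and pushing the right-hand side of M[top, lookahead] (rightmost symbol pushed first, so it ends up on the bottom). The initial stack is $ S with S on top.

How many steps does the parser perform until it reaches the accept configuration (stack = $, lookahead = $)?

12

step 1: stack=$ S  input=b h f f h f b b $  — expand S -> b A b
step 2: stack=$ b A b  input=b h f f h f b b $  — match b
step 3: stack=$ b A  input=h f f h f b b $  — expand A -> S P b
step 4: stack=$ b b P S  input=h f f h f b b $  — expand S -> h f
step 5: stack=$ b b P f h  input=h f f h f b b $  — match h
step 6: stack=$ b b P f  input=f f h f b b $  — match f
step 7: stack=$ b b P  input=f h f b b $  — expand P -> f h f
step 8: stack=$ b b f h f  input=f h f b b $  — match f
step 9: stack=$ b b f h  input=h f b b $  — match h
step 10: stack=$ b b f  input=f b b $  — match f
step 11: stack=$ b b  input=b b $  — match b
step 12: stack=$ b  input=b $  — match b
Accept reached after 12 steps.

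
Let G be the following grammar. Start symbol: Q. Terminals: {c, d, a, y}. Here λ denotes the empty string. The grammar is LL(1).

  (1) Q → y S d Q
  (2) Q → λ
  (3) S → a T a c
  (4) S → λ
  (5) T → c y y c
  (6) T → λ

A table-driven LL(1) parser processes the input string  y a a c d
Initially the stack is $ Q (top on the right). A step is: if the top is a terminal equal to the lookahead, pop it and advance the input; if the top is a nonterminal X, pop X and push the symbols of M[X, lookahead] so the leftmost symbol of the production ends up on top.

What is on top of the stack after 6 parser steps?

c

step 1: stack=$ Q  input=y a a c d $  — expand Q → y S d Q
step 2: stack=$ Q d S y  input=y a a c d $  — match y
step 3: stack=$ Q d S  input=a a c d $  — expand S → a T a c
step 4: stack=$ Q d c a T a  input=a a c d $  — match a
step 5: stack=$ Q d c a T  input=a c d $  — expand T → λ
step 6: stack=$ Q d c a  input=a c d $  — match a
Stack after step 6: $ Q d c (top = c).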